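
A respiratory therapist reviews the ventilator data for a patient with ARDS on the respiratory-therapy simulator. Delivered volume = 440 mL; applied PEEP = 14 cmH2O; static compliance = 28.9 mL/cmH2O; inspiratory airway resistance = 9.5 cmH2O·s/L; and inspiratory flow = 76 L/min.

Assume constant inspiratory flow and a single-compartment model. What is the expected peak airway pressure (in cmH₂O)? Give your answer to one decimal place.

41.3

Flow: 76 L/min ÷ 60 = 1.2667 L/s.
Equation of motion (constant flow): PIP = Vt/C + R·V̇ + PEEP.
PIP = 440/28.9 + 9.5×1.2667 + 14 = 15.225 + 12.034 + 14 = 41.259 cmH2O.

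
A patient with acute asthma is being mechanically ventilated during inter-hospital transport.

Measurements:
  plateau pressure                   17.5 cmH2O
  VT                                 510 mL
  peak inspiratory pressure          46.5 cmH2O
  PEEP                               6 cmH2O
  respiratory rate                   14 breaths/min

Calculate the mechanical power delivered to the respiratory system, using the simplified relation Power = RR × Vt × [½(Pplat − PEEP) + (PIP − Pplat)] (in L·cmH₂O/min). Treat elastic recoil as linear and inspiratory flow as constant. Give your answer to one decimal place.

248.1

Per-breath work = Vt × [½(Pplat−PEEP) + (PIP−Pplat)] = 0.510 × [0.5×11.5 + 29.0] = 0.510 × 34.75 = 17.723 L·cmH2O.
Power = 14 × 17.723 = 248.12 L·cmH2O/min.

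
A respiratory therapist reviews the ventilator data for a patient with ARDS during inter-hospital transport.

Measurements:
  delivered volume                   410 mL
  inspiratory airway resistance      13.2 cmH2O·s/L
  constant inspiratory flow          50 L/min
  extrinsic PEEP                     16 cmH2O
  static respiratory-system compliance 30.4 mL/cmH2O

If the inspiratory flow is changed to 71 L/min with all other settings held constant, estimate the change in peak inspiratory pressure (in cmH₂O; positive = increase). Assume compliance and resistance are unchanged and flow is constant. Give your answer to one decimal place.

Flow: 50 L/min ÷ 60 = 0.8333 L/s.
New flow: 71 L/min ÷ 60 = 1.1833 L/s.
PIP = Vt/C + R·V̇ + PEEP (constant-flow equation of motion).
Only the resistive term changes: ΔPIP = R × ΔV̇ = 13.2 × (1.1833 − 0.8333) = 13.2 × 0.35 = 4.62 cmH2O.

4.6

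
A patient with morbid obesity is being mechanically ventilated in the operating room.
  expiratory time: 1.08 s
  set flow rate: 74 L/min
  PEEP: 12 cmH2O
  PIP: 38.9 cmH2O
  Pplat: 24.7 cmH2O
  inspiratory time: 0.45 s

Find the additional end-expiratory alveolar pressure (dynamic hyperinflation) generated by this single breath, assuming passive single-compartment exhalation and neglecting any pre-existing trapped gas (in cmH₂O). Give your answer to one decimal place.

1.5

Flow: 74 L/min ÷ 60 = 1.2333 L/s.
Vt = flow × Ti = 1.2333 L/s × 0.45 s × 1000 mL/L = 554.99 mL.
R = (PIP − Pplat)/V̇ = (38.9 − 24.7) / 1.2333 = 14.2/1.2333 = 11.514 cmH2O·s/L.
C = Vt/(Pplat − PEEP) = 554.99 / (24.7 − 12) = 554.99/12.7 = 43.7 mL/cmH2O.
τ = R × C = 11.514 × 0.0437 L/cmH2O = 0.5032 s.
Fraction remaining = e^(−Te/τ) = e^(−1.08/0.5032) = 0.1169; trapped volume = 554.99 × 0.1169 = 64.878 mL.
Additional alveolar pressure from trapping ≈ V_trapped / C = 64.878 / 43.7 = 1.485 cmH2O.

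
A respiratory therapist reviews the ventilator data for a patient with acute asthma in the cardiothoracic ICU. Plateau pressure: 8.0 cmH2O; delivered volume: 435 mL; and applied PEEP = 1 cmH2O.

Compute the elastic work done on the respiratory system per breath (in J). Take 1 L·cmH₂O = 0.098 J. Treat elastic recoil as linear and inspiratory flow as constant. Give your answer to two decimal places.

Elastic work ≈ ½ × (Pplat − PEEP) × Vt = 0.5 × (8.0 − 1) × 0.435 L = 0.5 × 7.0 × 0.435 = 1.523 L·cmH2O.
× 0.098 J/(L·cmH2O) → 0.1493 J.

0.15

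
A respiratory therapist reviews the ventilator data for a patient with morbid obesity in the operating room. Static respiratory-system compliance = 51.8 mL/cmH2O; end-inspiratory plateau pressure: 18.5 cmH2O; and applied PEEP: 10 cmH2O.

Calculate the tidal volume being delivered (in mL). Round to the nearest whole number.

Vt = Cstat × (Pplat − PEEP) = 51.8 × (18.5 − 10) = 51.8 × 8.5 = 440.3 mL.

440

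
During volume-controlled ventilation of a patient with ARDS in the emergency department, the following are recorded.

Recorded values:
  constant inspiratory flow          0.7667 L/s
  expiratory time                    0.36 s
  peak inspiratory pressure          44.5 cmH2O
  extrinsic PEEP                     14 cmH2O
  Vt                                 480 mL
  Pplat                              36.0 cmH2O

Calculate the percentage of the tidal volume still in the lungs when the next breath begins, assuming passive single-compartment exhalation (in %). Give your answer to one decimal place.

22.6

R = (PIP − Pplat)/V̇ = (44.5 − 36.0) / 0.7667 = 8.5/0.7667 = 11.086 cmH2O·s/L.
C = Vt/(Pplat − PEEP) = 480.0 / (36.0 − 14) = 480.0/22.0 = 21.818 mL/cmH2O.
τ = R × C = 11.086 × 0.02182 L/cmH2O = 0.2419 s.
Fraction remaining at end-expiration = e^(−Te/τ) = e^(−0.36/0.2419) = 0.2258 → 22.58%.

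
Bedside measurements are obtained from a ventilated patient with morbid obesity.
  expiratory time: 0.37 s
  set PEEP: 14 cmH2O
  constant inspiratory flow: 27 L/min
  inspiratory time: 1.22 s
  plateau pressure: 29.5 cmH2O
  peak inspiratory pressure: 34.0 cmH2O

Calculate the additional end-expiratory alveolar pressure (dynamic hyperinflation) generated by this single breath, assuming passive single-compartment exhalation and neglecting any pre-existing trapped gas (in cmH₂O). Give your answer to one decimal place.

5.5

Flow: 27 L/min ÷ 60 = 0.45 L/s.
Vt = flow × Ti = 0.45 L/s × 1.22 s × 1000 mL/L = 549.0 mL.
R = (PIP − Pplat)/V̇ = (34.0 − 29.5) / 0.45 = 4.5/0.45 = 10.0 cmH2O·s/L.
C = Vt/(Pplat − PEEP) = 549.0 / (29.5 − 14) = 549.0/15.5 = 35.419 mL/cmH2O.
τ = R × C = 10.0 × 0.03542 L/cmH2O = 0.3542 s.
Fraction remaining = e^(−Te/τ) = e^(−0.37/0.3542) = 0.3518; trapped volume = 549.0 × 0.3518 = 193.14 mL.
Additional alveolar pressure from trapping ≈ V_trapped / C = 193.14 / 35.419 = 5.453 cmH2O.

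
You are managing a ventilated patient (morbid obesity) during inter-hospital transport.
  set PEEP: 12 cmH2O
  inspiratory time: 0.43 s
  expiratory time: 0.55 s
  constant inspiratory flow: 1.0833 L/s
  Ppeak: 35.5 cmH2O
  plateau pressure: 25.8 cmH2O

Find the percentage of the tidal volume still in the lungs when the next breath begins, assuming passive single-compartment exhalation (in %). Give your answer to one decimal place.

Vt = flow × Ti = 1.0833 L/s × 0.43 s × 1000 mL/L = 465.82 mL.
R = (PIP − Pplat)/V̇ = (35.5 − 25.8) / 1.0833 = 9.7/1.0833 = 8.954 cmH2O·s/L.
C = Vt/(Pplat − PEEP) = 465.82 / (25.8 − 12) = 465.82/13.8 = 33.755 mL/cmH2O.
τ = R × C = 8.954 × 0.03376 L/cmH2O = 0.3023 s.
Fraction remaining at end-expiration = e^(−Te/τ) = e^(−0.55/0.3023) = 0.1621 → 16.21%.

16.2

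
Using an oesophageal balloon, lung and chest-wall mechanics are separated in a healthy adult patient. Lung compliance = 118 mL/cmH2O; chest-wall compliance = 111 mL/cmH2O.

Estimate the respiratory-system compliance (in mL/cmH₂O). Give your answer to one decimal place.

Lung and chest wall are elastances in series: 1/Crs = 1/CL + 1/Ccw.
1/Crs = 1/118 + 1/111 = 0.01748.
Crs = 57.208 mL/cmH2O.

57.2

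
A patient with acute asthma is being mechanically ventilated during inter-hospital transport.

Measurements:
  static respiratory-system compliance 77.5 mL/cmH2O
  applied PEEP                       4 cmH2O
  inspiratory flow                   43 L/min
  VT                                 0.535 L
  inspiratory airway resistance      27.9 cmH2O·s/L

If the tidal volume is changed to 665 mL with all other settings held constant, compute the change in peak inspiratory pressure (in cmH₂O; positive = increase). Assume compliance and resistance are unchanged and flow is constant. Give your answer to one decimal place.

PIP = Vt/C + R·V̇ + PEEP (constant-flow equation of motion).
Only the elastic term changes: ΔPIP = ΔVt / C = (665 − 535) / 77.5 = 1.677 cmH2O.

1.7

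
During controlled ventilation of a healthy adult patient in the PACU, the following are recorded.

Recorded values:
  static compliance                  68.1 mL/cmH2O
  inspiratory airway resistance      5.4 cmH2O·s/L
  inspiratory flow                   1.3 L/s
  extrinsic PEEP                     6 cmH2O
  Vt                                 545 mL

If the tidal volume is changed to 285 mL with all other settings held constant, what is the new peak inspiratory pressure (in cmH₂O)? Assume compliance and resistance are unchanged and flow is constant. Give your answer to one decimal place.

PIP = Vt/C + R·V̇ + PEEP (constant-flow equation of motion).
Only the elastic term changes: ΔPIP = ΔVt / C = (285 − 545) / 68.1 = -3.818 cmH2O.
Original PIP = 545/68.1 + 5.4×1.3 + 6 = 21.023 cmH2O; new PIP = 21.023 + (-3.818) = 17.205 cmH2O.

17.2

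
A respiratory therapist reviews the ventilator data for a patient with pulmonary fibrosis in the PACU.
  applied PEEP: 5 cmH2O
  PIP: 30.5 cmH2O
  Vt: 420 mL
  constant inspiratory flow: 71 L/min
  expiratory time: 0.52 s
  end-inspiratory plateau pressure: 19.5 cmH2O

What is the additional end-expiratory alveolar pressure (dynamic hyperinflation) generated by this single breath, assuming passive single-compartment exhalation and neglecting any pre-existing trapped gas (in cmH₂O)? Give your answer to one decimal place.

Flow: 71 L/min ÷ 60 = 1.1833 L/s.
R = (PIP − Pplat)/V̇ = (30.5 − 19.5) / 1.1833 = 11.0/1.1833 = 9.296 cmH2O·s/L.
C = Vt/(Pplat − PEEP) = 420.0 / (19.5 − 5) = 420.0/14.5 = 28.966 mL/cmH2O.
τ = R × C = 9.296 × 0.02897 L/cmH2O = 0.2693 s.
Fraction remaining = e^(−Te/τ) = e^(−0.52/0.2693) = 0.145; trapped volume = 420.0 × 0.145 = 60.9 mL.
Additional alveolar pressure from trapping ≈ V_trapped / C = 60.9 / 28.966 = 2.102 cmH2O.

2.1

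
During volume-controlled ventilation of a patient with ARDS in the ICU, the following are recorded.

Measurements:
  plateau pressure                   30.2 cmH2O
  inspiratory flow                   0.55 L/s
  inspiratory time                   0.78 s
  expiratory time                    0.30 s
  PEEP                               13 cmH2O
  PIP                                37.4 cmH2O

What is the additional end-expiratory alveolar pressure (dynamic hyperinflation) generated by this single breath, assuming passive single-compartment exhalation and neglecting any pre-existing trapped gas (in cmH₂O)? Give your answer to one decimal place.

Vt = flow × Ti = 0.55 L/s × 0.78 s × 1000 mL/L = 429.0 mL.
R = (PIP − Pplat)/V̇ = (37.4 − 30.2) / 0.55 = 7.2/0.55 = 13.091 cmH2O·s/L.
C = Vt/(Pplat − PEEP) = 429.0 / (30.2 − 13) = 429.0/17.2 = 24.942 mL/cmH2O.
τ = R × C = 13.091 × 0.02494 L/cmH2O = 0.3265 s.
Fraction remaining = e^(−Te/τ) = e^(−0.30/0.3265) = 0.399; trapped volume = 429.0 × 0.399 = 171.17 mL.
Additional alveolar pressure from trapping ≈ V_trapped / C = 171.17 / 24.942 = 6.863 cmH2O.

6.9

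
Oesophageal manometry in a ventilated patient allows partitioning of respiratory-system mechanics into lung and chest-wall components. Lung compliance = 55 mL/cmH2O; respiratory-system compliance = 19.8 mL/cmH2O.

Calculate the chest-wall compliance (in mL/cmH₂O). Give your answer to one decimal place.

1/Ccw = 1/Crs − 1/CL.
1/Ccw = 1/19.8 − 1/55 = 0.03232.
Ccw = 30.941 mL/cmH2O.

30.9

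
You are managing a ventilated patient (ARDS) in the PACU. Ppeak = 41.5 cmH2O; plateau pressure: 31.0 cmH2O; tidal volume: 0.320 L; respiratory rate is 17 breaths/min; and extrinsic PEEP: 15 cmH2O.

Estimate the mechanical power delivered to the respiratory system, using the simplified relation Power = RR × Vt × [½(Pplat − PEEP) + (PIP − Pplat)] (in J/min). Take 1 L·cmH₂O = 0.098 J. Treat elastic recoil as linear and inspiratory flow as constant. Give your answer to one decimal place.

9.9

Per-breath work = Vt × [½(Pplat−PEEP) + (PIP−Pplat)] = 0.320 × [0.5×16.0 + 10.5] = 0.320 × 18.5 = 5.92 L·cmH2O.
Power = 17 × 5.92 = 100.64 L·cmH2O/min.
× 0.098 J/(L·cmH2O) → 9.863 J/min.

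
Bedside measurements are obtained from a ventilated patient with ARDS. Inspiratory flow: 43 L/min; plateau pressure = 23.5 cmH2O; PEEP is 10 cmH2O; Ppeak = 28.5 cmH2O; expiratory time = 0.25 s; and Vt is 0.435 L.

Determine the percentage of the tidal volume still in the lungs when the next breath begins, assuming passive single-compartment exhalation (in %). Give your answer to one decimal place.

Flow: 43 L/min ÷ 60 = 0.7167 L/s.
R = (PIP − Pplat)/V̇ = (28.5 − 23.5) / 0.7167 = 5.0/0.7167 = 6.976 cmH2O·s/L.
C = Vt/(Pplat − PEEP) = 435.0 / (23.5 − 10) = 435.0/13.5 = 32.222 mL/cmH2O.
τ = R × C = 6.976 × 0.03222 L/cmH2O = 0.2248 s.
Fraction remaining at end-expiration = e^(−Te/τ) = e^(−0.25/0.2248) = 0.3289 → 32.89%.

32.9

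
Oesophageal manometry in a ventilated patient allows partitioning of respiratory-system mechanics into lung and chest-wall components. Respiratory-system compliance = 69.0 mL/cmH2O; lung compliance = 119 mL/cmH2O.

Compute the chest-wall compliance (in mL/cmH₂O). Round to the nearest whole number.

1/Ccw = 1/Crs − 1/CL.
1/Ccw = 1/69.0 − 1/119 = 0.006089.
Ccw = 164.23 mL/cmH2O.

164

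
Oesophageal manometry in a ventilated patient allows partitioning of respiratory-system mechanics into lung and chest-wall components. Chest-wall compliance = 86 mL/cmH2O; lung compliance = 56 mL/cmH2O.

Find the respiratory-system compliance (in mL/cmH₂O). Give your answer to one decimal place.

33.9

Lung and chest wall are elastances in series: 1/Crs = 1/CL + 1/Ccw.
1/Crs = 1/56 + 1/86 = 0.02949.
Crs = 33.91 mL/cmH2O.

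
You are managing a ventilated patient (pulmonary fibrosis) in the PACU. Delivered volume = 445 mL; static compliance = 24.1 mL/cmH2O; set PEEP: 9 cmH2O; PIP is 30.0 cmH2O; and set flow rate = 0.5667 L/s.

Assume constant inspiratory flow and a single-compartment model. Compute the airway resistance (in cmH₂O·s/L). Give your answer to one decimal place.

4.5

Equation of motion (constant flow): PIP = Vt/C + R·V̇ + PEEP.
R·V̇ = PIP − Vt/C − PEEP = 30.0 − 445/24.1 − 9 = 30.0 − 18.465 − 9 = 2.535 cmH2O.
R = 2.535 / 0.5667 = 4.473 cmH2O·s/L.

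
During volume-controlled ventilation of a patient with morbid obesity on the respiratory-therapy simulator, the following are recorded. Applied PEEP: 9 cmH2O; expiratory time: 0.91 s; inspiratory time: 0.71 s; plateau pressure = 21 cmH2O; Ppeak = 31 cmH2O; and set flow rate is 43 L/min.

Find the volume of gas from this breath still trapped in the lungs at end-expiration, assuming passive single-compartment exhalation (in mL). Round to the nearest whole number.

109

Flow: 43 L/min ÷ 60 = 0.7167 L/s.
Vt = flow × Ti = 0.7167 L/s × 0.71 s × 1000 mL/L = 508.86 mL.
R = (PIP − Pplat)/V̇ = (31 − 21) / 0.7167 = 10.0/0.7167 = 13.953 cmH2O·s/L.
C = Vt/(Pplat − PEEP) = 508.86 / (21 − 9) = 508.86/12.0 = 42.405 mL/cmH2O.
τ = R × C = 13.953 × 0.04241 L/cmH2O = 0.5917 s.
Fraction remaining = e^(−Te/τ) = e^(−0.91/0.5917) = 0.2148.
Trapped volume = 508.86 × 0.2148 = 109.3 mL.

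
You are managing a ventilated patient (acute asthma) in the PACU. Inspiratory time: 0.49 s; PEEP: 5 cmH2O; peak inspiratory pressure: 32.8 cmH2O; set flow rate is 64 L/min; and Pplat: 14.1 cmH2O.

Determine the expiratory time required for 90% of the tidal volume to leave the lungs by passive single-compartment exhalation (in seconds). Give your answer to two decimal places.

Flow: 64 L/min ÷ 60 = 1.0667 L/s.
Vt = flow × Ti = 1.0667 L/s × 0.49 s × 1000 mL/L = 522.68 mL.
R = (PIP − Pplat)/V̇ = (32.8 − 14.1) / 1.0667 = 18.7/1.0667 = 17.531 cmH2O·s/L.
C = Vt/(Pplat − PEEP) = 522.68 / (14.1 − 5) = 522.68/9.1 = 57.437 mL/cmH2O.
τ = R × C = 17.531 × 0.05744 L/cmH2O = 1.007 s.
t = −τ·ln(1 − 0.90) = −1.007·ln(0.1) = 2.319 s.

2.32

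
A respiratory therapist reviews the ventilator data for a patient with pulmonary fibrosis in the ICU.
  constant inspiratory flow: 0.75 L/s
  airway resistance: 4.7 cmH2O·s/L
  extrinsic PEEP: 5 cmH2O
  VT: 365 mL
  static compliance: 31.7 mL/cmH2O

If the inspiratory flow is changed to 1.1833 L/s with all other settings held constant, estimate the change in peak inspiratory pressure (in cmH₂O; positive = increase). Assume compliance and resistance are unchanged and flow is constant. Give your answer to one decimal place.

PIP = Vt/C + R·V̇ + PEEP (constant-flow equation of motion).
Only the resistive term changes: ΔPIP = R × ΔV̇ = 4.7 × (1.1833 − 0.75) = 4.7 × 0.4333 = 2.037 cmH2O.

2.0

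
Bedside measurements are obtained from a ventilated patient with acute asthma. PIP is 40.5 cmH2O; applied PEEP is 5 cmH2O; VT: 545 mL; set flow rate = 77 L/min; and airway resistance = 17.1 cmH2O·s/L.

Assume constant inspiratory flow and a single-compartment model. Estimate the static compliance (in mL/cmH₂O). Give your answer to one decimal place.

40.2

Flow: 77 L/min ÷ 60 = 1.2833 L/s.
Equation of motion (constant flow): PIP = Vt/C + R·V̇ + PEEP.
Vt/C = PIP − R·V̇ − PEEP = 40.5 − 17.1×1.2833 − 5 = 40.5 − 21.944 − 5 = 13.556 cmH2O.
C = Vt / 13.556 = 545 / 13.556 = 40.204 mL/cmH2O.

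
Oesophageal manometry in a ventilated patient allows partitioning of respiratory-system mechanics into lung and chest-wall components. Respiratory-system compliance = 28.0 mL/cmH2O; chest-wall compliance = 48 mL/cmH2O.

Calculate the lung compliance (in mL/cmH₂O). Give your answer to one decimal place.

67.2

1/CL = 1/Crs − 1/Ccw.
1/CL = 1/28.0 − 1/48 = 0.01488.
CL = 67.204 mL/cmH2O.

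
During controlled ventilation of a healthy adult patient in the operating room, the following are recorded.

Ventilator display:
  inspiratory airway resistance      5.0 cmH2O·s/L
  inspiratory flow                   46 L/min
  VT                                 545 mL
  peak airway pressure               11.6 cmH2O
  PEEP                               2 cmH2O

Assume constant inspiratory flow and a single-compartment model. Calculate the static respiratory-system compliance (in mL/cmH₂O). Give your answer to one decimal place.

Flow: 46 L/min ÷ 60 = 0.7667 L/s.
Equation of motion (constant flow): PIP = Vt/C + R·V̇ + PEEP.
Vt/C = PIP − R·V̇ − PEEP = 11.6 − 5.0×0.7667 − 2 = 11.6 − 3.834 − 2 = 5.766 cmH2O.
C = Vt / 5.766 = 545 / 5.766 = 94.52 mL/cmH2O.

94.5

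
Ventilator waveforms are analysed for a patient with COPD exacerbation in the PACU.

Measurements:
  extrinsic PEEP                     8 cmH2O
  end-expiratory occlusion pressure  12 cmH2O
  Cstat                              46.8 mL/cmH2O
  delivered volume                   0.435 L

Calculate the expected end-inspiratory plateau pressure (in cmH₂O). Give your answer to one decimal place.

21.3

End-expiratory occlusion gives total PEEP = 12 cmH2O (intrinsic PEEP = 12 − 8 = 4). Use total PEEP for the elastic gradient.
Pplat = PEEPtotal + Vt / Cstat = 12 + 435 / 46.8 = 12 + 9.295 = 21.295 cmH2O.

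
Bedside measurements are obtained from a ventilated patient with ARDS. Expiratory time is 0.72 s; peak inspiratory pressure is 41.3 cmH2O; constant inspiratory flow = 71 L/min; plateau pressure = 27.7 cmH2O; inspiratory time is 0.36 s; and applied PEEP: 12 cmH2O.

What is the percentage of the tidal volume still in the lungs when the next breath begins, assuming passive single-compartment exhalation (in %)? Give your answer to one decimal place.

Flow: 71 L/min ÷ 60 = 1.1833 L/s.
Vt = flow × Ti = 1.1833 L/s × 0.36 s × 1000 mL/L = 425.99 mL.
R = (PIP − Pplat)/V̇ = (41.3 − 27.7) / 1.1833 = 13.6/1.1833 = 11.493 cmH2O·s/L.
C = Vt/(Pplat − PEEP) = 425.99 / (27.7 − 12) = 425.99/15.7 = 27.133 mL/cmH2O.
τ = R × C = 11.493 × 0.02713 L/cmH2O = 0.3118 s.
Fraction remaining at end-expiration = e^(−Te/τ) = e^(−0.72/0.3118) = 0.09934 → 9.934%.

9.9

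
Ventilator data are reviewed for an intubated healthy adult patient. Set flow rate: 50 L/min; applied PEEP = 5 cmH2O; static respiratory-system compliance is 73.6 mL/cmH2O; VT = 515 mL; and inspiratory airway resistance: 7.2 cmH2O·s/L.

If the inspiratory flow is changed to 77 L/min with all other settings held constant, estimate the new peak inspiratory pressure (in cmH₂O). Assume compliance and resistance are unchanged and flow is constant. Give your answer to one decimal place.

21.2

Flow: 50 L/min ÷ 60 = 0.8333 L/s.
New flow: 77 L/min ÷ 60 = 1.2833 L/s.
PIP = Vt/C + R·V̇ + PEEP (constant-flow equation of motion).
Only the resistive term changes: ΔPIP = R × ΔV̇ = 7.2 × (1.2833 − 0.8333) = 7.2 × 0.45 = 3.24 cmH2O.
Original PIP = 515/73.6 + 7.2×0.8333 + 5 = 17.997 cmH2O; new PIP = 17.997 + (3.24) = 21.237 cmH2O.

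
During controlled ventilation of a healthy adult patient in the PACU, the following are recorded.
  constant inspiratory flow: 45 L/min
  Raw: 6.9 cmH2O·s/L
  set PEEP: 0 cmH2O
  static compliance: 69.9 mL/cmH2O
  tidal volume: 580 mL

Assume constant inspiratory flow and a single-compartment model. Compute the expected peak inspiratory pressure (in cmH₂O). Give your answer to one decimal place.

13.5

Flow: 45 L/min ÷ 60 = 0.75 L/s.
Equation of motion (constant flow): PIP = Vt/C + R·V̇ + PEEP.
PIP = 580/69.9 + 6.9×0.75 + 0 = 8.298 + 5.175 + 0 = 13.473 cmH2O.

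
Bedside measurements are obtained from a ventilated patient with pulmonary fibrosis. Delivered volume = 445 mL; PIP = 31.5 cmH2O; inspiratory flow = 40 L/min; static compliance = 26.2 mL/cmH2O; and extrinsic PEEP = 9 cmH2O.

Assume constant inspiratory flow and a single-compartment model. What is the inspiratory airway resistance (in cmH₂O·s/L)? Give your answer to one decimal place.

Flow: 40 L/min ÷ 60 = 0.6667 L/s.
Equation of motion (constant flow): PIP = Vt/C + R·V̇ + PEEP.
R·V̇ = PIP − Vt/C − PEEP = 31.5 − 445/26.2 − 9 = 31.5 − 16.985 − 9 = 5.515 cmH2O.
R = 5.515 / 0.6667 = 8.272 cmH2O·s/L.

8.3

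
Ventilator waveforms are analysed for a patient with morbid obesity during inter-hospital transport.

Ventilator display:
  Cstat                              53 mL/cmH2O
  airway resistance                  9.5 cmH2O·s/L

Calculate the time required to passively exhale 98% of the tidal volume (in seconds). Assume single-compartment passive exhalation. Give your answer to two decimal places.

τ = R × C = 9.5 × 53 mL/cmH2O = 9.5 × 0.053 L/cmH2O = 0.5035 s.
Exhaled fraction f = 1 − e^(−t/τ) → t = −τ·ln(1 − f) = −0.5035·ln(0.02) = 1.97 s.

1.97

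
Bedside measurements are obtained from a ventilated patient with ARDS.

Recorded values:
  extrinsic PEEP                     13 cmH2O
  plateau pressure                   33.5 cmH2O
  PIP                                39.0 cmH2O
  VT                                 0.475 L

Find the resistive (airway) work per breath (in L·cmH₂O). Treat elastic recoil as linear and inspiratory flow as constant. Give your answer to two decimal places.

With constant inspiratory flow the resistive pressure is constant at PIP − Pplat = 39.0 − 33.5 = 5.5 cmH2O, so resistive work = 5.5 × 0.475 = 2.613 L·cmH2O.

2.61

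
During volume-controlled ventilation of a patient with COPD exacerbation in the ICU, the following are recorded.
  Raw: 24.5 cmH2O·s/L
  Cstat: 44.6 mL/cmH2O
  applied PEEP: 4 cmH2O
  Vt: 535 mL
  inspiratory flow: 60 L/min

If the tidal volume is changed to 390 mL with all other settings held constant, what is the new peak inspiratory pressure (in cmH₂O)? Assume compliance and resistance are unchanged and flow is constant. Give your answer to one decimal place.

Flow: 60 L/min ÷ 60 = 1 L/s.
PIP = Vt/C + R·V̇ + PEEP (constant-flow equation of motion).
Only the elastic term changes: ΔPIP = ΔVt / C = (390 − 535) / 44.6 = -3.251 cmH2O.
Original PIP = 535/44.6 + 24.5×1 + 4 = 40.496 cmH2O; new PIP = 40.496 + (-3.251) = 37.245 cmH2O.

37.2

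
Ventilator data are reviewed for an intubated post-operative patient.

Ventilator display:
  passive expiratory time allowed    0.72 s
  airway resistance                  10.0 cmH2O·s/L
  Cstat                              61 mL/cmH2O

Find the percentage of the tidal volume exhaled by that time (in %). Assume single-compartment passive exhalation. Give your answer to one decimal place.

τ = R × C = 10.0 × 61 mL/cmH2O = 10.0 × 0.061 L/cmH2O = 0.61 s.
Passive exhalation: V(t)/V₀ = e^(−t/τ) = e^(−0.72/0.61) = 0.3072.
Fraction exhaled = 1 − 0.3072 = 0.6928 → 69.28%.

69.3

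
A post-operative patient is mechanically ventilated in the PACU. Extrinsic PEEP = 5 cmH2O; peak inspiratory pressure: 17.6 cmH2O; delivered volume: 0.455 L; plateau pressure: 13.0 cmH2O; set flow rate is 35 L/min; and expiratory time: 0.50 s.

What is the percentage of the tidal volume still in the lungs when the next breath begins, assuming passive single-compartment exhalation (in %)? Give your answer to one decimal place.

Flow: 35 L/min ÷ 60 = 0.5833 L/s.
R = (PIP − Pplat)/V̇ = (17.6 − 13.0) / 0.5833 = 4.6/0.5833 = 7.886 cmH2O·s/L.
C = Vt/(Pplat − PEEP) = 455.0 / (13.0 − 5) = 455.0/8.0 = 56.875 mL/cmH2O.
τ = R × C = 7.886 × 0.05688 L/cmH2O = 0.4486 s.
Fraction remaining at end-expiration = e^(−Te/τ) = e^(−0.50/0.4486) = 0.3281 → 32.81%.

32.8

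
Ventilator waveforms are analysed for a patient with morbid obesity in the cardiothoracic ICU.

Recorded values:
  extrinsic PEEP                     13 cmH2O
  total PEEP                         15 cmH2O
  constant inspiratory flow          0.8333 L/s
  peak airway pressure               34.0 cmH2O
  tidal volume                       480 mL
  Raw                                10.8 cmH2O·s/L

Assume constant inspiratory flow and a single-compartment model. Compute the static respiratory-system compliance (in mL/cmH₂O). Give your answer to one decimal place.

48.0

Total PEEP = 15 cmH2O (set 13 + intrinsic 2); this is the baseline alveolar pressure.
Equation of motion (constant flow): PIP = Vt/C + R·V̇ + PEEP.
Vt/C = PIP − R·V̇ − PEEP = 34.0 − 10.8×0.8333 − 15 = 34.0 − 9.0 − 15 = 10.0 cmH2O.
C = Vt / 10.0 = 480 / 10.0 = 48.0 mL/cmH2O.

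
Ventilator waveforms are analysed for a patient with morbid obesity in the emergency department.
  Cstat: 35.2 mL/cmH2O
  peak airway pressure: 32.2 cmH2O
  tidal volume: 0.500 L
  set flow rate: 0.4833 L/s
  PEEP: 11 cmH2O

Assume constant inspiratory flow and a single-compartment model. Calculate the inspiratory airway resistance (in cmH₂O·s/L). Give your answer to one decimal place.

Equation of motion (constant flow): PIP = Vt/C + R·V̇ + PEEP.
R·V̇ = PIP − Vt/C − PEEP = 32.2 − 500/35.2 − 11 = 32.2 − 14.205 − 11 = 6.995 cmH2O.
R = 6.995 / 0.4833 = 14.473 cmH2O·s/L.

14.5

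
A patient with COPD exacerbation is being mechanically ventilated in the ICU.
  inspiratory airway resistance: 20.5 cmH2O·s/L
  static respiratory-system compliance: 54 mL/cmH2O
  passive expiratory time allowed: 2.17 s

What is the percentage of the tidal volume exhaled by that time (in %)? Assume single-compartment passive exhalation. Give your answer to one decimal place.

τ = R × C = 20.5 × 54 mL/cmH2O = 20.5 × 0.054 L/cmH2O = 1.107 s.
Passive exhalation: V(t)/V₀ = e^(−t/τ) = e^(−2.17/1.107) = 0.1408.
Fraction exhaled = 1 − 0.1408 = 0.8592 → 85.92%.

85.9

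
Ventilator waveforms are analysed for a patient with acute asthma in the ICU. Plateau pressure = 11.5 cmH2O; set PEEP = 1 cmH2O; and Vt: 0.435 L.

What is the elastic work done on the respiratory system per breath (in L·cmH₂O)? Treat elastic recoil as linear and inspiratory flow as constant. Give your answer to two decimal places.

Elastic work ≈ ½ × (Pplat − PEEP) × Vt = 0.5 × (11.5 − 1) × 0.435 L = 0.5 × 10.5 × 0.435 = 2.284 L·cmH2O.

2.28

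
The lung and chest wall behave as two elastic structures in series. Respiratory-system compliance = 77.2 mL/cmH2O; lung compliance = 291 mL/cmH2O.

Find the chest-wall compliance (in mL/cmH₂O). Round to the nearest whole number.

1/Ccw = 1/Crs − 1/CL.
1/Ccw = 1/77.2 − 1/291 = 0.009517.
Ccw = 105.08 mL/cmH2O.

105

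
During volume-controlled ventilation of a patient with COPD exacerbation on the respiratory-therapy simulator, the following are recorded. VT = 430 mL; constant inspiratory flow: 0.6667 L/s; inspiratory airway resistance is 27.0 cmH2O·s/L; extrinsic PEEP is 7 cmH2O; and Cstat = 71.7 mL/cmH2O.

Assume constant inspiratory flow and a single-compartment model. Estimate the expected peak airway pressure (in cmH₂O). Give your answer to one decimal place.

31.0

Equation of motion (constant flow): PIP = Vt/C + R·V̇ + PEEP.
PIP = 430/71.7 + 27.0×0.6667 + 7 = 5.997 + 18.001 + 7 = 30.998 cmH2O.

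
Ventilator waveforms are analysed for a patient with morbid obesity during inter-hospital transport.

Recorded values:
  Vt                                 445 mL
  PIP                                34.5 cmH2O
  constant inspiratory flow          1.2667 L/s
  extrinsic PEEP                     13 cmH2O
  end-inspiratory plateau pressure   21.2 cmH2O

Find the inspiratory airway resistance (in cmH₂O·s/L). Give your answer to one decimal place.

Raw = (PIP − Pplat) / flow = (34.5 − 21.2) / 1.2667 = 13.3 / 1.2667 = 10.5 cmH2O·s/L.

10.5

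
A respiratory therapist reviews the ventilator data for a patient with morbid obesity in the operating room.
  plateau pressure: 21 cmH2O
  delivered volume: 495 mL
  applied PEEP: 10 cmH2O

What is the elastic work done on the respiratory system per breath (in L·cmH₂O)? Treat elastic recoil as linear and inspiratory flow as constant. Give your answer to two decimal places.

2.72

Elastic work ≈ ½ × (Pplat − PEEP) × Vt = 0.5 × (21 − 10) × 0.495 L = 0.5 × 11.0 × 0.495 = 2.723 L·cmH2O.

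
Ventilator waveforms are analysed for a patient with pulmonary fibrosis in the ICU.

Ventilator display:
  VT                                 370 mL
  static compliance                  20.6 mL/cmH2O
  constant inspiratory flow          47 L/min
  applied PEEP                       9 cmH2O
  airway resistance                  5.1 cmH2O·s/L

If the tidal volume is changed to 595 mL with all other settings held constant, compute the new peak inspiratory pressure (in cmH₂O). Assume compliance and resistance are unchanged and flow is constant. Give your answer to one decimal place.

Flow: 47 L/min ÷ 60 = 0.7833 L/s.
PIP = Vt/C + R·V̇ + PEEP (constant-flow equation of motion).
Only the elastic term changes: ΔPIP = ΔVt / C = (595 − 370) / 20.6 = 10.922 cmH2O.
Original PIP = 370/20.6 + 5.1×0.7833 + 9 = 30.956 cmH2O; new PIP = 30.956 + (10.922) = 41.878 cmH2O.

41.9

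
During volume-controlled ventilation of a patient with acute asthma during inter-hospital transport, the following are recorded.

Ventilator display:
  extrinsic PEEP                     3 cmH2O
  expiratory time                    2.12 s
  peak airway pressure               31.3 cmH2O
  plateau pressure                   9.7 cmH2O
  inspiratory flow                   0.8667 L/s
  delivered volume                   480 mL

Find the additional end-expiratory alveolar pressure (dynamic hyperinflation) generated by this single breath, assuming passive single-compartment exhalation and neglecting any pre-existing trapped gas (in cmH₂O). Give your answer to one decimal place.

2.0

R = (PIP − Pplat)/V̇ = (31.3 − 9.7) / 0.8667 = 21.6/0.8667 = 24.922 cmH2O·s/L.
C = Vt/(Pplat − PEEP) = 480.0 / (9.7 − 3) = 480.0/6.7 = 71.642 mL/cmH2O.
τ = R × C = 24.922 × 0.07164 L/cmH2O = 1.785 s.
Fraction remaining = e^(−Te/τ) = e^(−2.12/1.785) = 0.3049; trapped volume = 480.0 × 0.3049 = 146.35 mL.
Additional alveolar pressure from trapping ≈ V_trapped / C = 146.35 / 71.642 = 2.043 cmH2O.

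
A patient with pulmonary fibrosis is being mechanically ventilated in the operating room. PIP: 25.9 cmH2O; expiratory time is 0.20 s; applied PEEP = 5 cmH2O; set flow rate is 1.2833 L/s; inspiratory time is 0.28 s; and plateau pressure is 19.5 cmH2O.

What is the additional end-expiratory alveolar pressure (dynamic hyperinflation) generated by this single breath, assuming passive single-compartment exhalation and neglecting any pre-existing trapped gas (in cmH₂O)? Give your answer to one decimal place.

2.9

Vt = flow × Ti = 1.2833 L/s × 0.28 s × 1000 mL/L = 359.32 mL.
R = (PIP − Pplat)/V̇ = (25.9 − 19.5) / 1.2833 = 6.4/1.2833 = 4.987 cmH2O·s/L.
C = Vt/(Pplat − PEEP) = 359.32 / (19.5 − 5) = 359.32/14.5 = 24.781 mL/cmH2O.
τ = R × C = 4.987 × 0.02478 L/cmH2O = 0.1236 s.
Fraction remaining = e^(−Te/τ) = e^(−0.20/0.1236) = 0.1983; trapped volume = 359.32 × 0.1983 = 71.253 mL.
Additional alveolar pressure from trapping ≈ V_trapped / C = 71.253 / 24.781 = 2.875 cmH2O.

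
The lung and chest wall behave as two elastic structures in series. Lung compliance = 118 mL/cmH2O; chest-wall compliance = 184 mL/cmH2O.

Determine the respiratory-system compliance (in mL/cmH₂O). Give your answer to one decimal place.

Lung and chest wall are elastances in series: 1/Crs = 1/CL + 1/Ccw.
1/Crs = 1/118 + 1/184 = 0.01391.
Crs = 71.891 mL/cmH2O.

71.9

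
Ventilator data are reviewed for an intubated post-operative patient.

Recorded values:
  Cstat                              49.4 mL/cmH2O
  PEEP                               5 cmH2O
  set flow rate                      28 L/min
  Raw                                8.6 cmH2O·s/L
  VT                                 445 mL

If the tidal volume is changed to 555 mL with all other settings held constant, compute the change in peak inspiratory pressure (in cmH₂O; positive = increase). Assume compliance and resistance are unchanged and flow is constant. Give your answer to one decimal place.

PIP = Vt/C + R·V̇ + PEEP (constant-flow equation of motion).
Only the elastic term changes: ΔPIP = ΔVt / C = (555 − 445) / 49.4 = 2.227 cmH2O.

2.2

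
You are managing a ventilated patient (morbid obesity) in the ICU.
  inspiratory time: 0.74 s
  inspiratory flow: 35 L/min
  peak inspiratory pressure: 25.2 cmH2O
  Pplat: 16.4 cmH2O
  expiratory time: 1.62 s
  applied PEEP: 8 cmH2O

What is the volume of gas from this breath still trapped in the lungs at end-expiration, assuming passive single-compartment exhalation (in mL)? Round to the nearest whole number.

Flow: 35 L/min ÷ 60 = 0.5833 L/s.
Vt = flow × Ti = 0.5833 L/s × 0.74 s × 1000 mL/L = 431.64 mL.
R = (PIP − Pplat)/V̇ = (25.2 − 16.4) / 0.5833 = 8.8/0.5833 = 15.087 cmH2O·s/L.
C = Vt/(Pplat − PEEP) = 431.64 / (16.4 − 8) = 431.64/8.4 = 51.386 mL/cmH2O.
τ = R × C = 15.087 × 0.05139 L/cmH2O = 0.7753 s.
Fraction remaining = e^(−Te/τ) = e^(−1.62/0.7753) = 0.1237.
Trapped volume = 431.64 × 0.1237 = 53.394 mL.

53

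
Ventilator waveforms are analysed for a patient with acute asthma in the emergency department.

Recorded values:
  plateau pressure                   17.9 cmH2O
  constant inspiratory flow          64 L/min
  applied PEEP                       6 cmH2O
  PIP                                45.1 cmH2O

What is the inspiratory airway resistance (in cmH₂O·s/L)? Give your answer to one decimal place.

Flow: 64 L/min ÷ 60 = 1.0667 L/s.
Raw = (PIP − Pplat) / flow = (45.1 − 17.9) / 1.0667 = 27.2 / 1.0667 = 25.499 cmH2O·s/L.

25.5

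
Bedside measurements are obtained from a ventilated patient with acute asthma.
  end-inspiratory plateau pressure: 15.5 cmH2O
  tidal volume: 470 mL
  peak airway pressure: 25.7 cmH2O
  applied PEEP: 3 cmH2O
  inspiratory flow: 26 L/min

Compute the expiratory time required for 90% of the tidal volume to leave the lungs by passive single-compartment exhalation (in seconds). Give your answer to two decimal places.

Flow: 26 L/min ÷ 60 = 0.4333 L/s.
R = (PIP − Pplat)/V̇ = (25.7 − 15.5) / 0.4333 = 10.2/0.4333 = 23.54 cmH2O·s/L.
C = Vt/(Pplat − PEEP) = 470.0 / (15.5 − 3) = 470.0/12.5 = 37.6 mL/cmH2O.
τ = R × C = 23.54 × 0.0376 L/cmH2O = 0.8851 s.
t = −τ·ln(1 − 0.90) = −0.8851·ln(0.1) = 2.038 s.

2.04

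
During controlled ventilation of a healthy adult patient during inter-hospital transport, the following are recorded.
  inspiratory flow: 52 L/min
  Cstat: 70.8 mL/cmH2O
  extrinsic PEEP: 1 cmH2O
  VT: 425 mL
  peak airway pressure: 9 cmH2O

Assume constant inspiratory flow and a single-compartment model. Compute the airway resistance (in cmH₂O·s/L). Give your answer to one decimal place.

Flow: 52 L/min ÷ 60 = 0.8667 L/s.
Equation of motion (constant flow): PIP = Vt/C + R·V̇ + PEEP.
R·V̇ = PIP − Vt/C − PEEP = 9 − 425/70.8 − 1 = 9 − 6.003 − 1 = 1.997 cmH2O.
R = 1.997 / 0.8667 = 2.304 cmH2O·s/L.

2.3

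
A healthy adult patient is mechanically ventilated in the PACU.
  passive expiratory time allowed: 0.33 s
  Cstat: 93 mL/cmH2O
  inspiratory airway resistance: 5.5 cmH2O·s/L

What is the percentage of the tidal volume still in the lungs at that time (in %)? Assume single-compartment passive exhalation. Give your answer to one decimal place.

τ = R × C = 5.5 × 93 mL/cmH2O = 5.5 × 0.093 L/cmH2O = 0.5115 s.
Passive exhalation: V(t)/V₀ = e^(−t/τ) = e^(−0.33/0.5115) = 0.5246.
Fraction remaining = 0.5246 → 52.46%.

52.5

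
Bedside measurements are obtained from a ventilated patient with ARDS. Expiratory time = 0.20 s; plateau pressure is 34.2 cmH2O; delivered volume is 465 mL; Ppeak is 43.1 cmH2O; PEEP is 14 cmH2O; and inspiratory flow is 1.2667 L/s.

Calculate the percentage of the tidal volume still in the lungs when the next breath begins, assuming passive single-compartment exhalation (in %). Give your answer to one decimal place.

29.0

R = (PIP − Pplat)/V̇ = (43.1 − 34.2) / 1.2667 = 8.9/1.2667 = 7.026 cmH2O·s/L.
C = Vt/(Pplat − PEEP) = 465.0 / (34.2 − 14) = 465.0/20.2 = 23.02 mL/cmH2O.
τ = R × C = 7.026 × 0.02302 L/cmH2O = 0.1617 s.
Fraction remaining at end-expiration = e^(−Te/τ) = e^(−0.20/0.1617) = 0.2903 → 29.03%.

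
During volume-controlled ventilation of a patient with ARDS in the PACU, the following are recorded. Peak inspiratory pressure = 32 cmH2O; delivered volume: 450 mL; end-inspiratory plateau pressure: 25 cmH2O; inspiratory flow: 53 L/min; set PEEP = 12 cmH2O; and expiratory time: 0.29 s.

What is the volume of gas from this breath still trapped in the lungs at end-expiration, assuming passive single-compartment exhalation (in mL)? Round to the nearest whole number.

156

Flow: 53 L/min ÷ 60 = 0.8833 L/s.
R = (PIP − Pplat)/V̇ = (32 − 25) / 0.8833 = 7.0/0.8833 = 7.925 cmH2O·s/L.
C = Vt/(Pplat − PEEP) = 450.0 / (25 − 12) = 450.0/13.0 = 34.615 mL/cmH2O.
τ = R × C = 7.925 × 0.03462 L/cmH2O = 0.2744 s.
Fraction remaining = e^(−Te/τ) = e^(−0.29/0.2744) = 0.3475.
Trapped volume = 450.0 × 0.3475 = 156.38 mL.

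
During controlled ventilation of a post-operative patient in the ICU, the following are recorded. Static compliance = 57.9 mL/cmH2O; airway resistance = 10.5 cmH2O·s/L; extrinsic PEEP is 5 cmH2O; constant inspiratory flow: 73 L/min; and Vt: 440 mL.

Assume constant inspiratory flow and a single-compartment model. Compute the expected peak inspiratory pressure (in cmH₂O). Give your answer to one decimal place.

25.4

Flow: 73 L/min ÷ 60 = 1.2167 L/s.
Equation of motion (constant flow): PIP = Vt/C + R·V̇ + PEEP.
PIP = 440/57.9 + 10.5×1.2167 + 5 = 7.599 + 12.775 + 5 = 25.374 cmH2O.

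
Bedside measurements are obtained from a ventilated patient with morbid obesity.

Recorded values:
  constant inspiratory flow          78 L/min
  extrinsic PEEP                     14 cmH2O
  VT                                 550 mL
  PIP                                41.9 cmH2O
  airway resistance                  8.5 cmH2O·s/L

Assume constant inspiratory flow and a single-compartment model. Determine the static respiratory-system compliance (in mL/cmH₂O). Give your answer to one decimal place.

Flow: 78 L/min ÷ 60 = 1.3 L/s.
Equation of motion (constant flow): PIP = Vt/C + R·V̇ + PEEP.
Vt/C = PIP − R·V̇ − PEEP = 41.9 − 8.5×1.3 − 14 = 41.9 − 11.05 − 14 = 16.85 cmH2O.
C = Vt / 16.85 = 550 / 16.85 = 32.641 mL/cmH2O.

32.6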